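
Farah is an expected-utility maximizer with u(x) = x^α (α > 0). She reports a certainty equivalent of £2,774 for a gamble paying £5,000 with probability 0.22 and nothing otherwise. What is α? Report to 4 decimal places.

The lottery's expected utility is 0.22·u(5000) + 0.78·u(0) = 0.22·5000^α (since u(0) = 0 for α > 0).
Indifference: 2774^α = 0.22·5000^α, so (2774/5000)^α = 0.22.
Taking logs: α·ln(2774/5000) = ln(0.22), so α = -1.5141277 / -0.5891476 ≈ 2.5700.

α ≈ 2.5700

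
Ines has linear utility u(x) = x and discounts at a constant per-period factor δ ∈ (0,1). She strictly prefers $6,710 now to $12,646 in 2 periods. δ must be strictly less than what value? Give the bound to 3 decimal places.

Under u(x) = x this choice says 6710 > δ^2·12646.
Dividing by 12646: δ^2 < 0.53060. Both sides are positive, so the square root keeps the direction.
δ < 0.53060^(1/2) = 0.728.

δ < 0.728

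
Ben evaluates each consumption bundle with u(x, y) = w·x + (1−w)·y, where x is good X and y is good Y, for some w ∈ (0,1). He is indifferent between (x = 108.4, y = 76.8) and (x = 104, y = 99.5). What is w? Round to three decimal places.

w = 0.838

Equating utilities: w·108.4 + (1−w)·76.8 = w·104 + (1−w)·99.5.
w·(108.4−104) = (1−w)·(99.5−76.8), i.e. w·4.4 = (1−w)·22.7.
The marginal rate of substitution is 22.7/4.4, so w = 22.7/(4.4+22.7) = 0.838.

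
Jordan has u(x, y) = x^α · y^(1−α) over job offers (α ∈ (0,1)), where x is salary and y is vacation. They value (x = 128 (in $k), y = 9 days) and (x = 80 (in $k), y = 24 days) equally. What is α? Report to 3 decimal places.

α ≈ 0.676

Indifference: 128^α · 9^(1−α) = 80^α · 24^(1−α).
(128/80)^α = (24/9)^(1−α); take logs: α·ln(128/80) = (1−α)·ln(24/9), i.e. α·0.470004 = (1−α)·0.980829.
So α/(1−α) = (0.980829)/(0.470004) = 2.086852, and α = 2.086852/3.086852 ≈ 0.676.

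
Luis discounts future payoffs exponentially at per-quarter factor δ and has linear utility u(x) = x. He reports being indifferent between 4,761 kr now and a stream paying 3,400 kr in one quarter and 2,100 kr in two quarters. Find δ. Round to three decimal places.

Present value of the stream is 3400·δ + 2100·δ². Indifference gives 3400δ + 2100δ² = 4761.
So 2100δ² + 3400δ − 4761 = 0.
δ = (−3400 + √(3400² + 4·2100·4761)) / (2·2100) = (−3400 + √51552400.00) / 4200 ≈ 0.900.

δ ≈ 0.900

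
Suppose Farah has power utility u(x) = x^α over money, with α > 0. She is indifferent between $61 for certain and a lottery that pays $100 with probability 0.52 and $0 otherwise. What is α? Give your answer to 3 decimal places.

α ≈ 1.323

EU(lottery) = 0.52·100^α + 0.48·0 = 0.52·100^α.
Indifference: 61^α = 0.52·100^α, so (61/100)^α = 0.52.
α = ln(0.52) / ln(61/100) = -0.653926/-0.494296 ≈ 1.323.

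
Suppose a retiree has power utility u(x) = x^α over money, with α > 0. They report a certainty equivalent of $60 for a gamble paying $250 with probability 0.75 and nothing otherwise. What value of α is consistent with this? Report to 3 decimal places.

α ≈ 0.202

Since u(0) = 0, the lottery's EU is 0.75·250^α.
Indifference: 60^α = 0.75·250^α, so (60/250)^α = 0.75.
Take logs: α = ln 0.75 / ln(60/250) ≈ 0.20158.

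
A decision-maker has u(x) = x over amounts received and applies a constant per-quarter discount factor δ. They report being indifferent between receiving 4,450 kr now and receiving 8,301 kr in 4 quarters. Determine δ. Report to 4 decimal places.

The payoff in 4 quarters is discounted by δ^4, so u(4450) = δ^4·u(8301) and δ^4 = u(4450)/u(8301).
With u(x) = x: δ^4 = 4450/8301 = 0.53608.
Hence δ = (0.53608)^(1/4) = 0.855672.

δ ≈ 0.8557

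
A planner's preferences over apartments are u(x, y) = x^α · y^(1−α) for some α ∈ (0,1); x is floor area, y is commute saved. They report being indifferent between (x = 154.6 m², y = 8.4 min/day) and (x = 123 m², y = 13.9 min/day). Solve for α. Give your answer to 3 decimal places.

α ≈ 0.688

The Cobb–Douglas utilities coincide, so 154.6^α·8.4^(1−α) = 123^α·13.9^(1−α).
(154.6/123)^α = (13.9/8.4)^(1−α); take logs: α·ln(154.6/123) = (1−α)·ln(13.9/8.4), i.e. α·0.228657 = (1−α)·0.503657.
So α/(1−α) = (0.503657)/(0.228657) = 2.202675, and α = 2.202675/3.202675 ≈ 0.688.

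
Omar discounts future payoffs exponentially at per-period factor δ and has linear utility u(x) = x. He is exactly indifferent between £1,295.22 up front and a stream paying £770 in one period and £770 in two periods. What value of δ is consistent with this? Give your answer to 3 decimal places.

The stream is worth 770δ + 770δ² today, so 770δ + 770δ² = 1295.22.
So 770δ² + 770δ − 1295.22 = 0.
The positive root is δ = [−770 + √(770² + 4·770·1295.22)] / (2·770) = (−770 + 2140.602)/1540 ≈ 0.890.

δ ≈ 0.890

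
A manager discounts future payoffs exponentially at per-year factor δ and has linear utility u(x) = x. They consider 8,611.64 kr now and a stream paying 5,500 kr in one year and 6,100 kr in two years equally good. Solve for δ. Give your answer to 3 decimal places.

Present value of the stream is 5500·δ + 6100·δ². Indifference gives 5500δ + 6100δ² = 8611.64.
That is, 6100δ² + 5500δ − 8611.64 = 0, a quadratic in δ.
δ = (−5500 + √(5500² + 4·6100·8611.64)) / (2·6100) = (−5500 + √240374016.00) / 12200 ≈ 0.820.

δ ≈ 0.820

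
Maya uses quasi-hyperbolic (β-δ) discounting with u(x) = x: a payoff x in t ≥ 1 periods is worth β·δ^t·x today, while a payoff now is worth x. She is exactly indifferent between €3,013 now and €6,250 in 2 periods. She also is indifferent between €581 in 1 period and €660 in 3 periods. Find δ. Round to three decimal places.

The second indifference involves only future payoffs, so β cancels: β·δ^1·581 = β·δ^3·660, giving δ^2 = 581/660 = 0.88030, so δ = 0.93824.

δ ≈ 0.938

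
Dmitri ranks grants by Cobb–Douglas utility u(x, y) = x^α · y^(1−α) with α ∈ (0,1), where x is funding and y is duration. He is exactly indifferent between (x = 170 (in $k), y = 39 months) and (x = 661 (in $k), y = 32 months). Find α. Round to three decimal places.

The Cobb–Douglas utilities coincide, so 170^α·39^(1−α) = 661^α·32^(1−α).
Taking logs: α·ln 170 + (1−α)·ln 39 = α·ln 661 + (1−α)·ln 32, i.e. α·-1.357955 = (1−α)·-0.197826.
With A = -1.357955 and B = -0.197826: α·A = (1−α)·B, so α = B/(A+B) = -0.197826/-1.555781 ≈ 0.127.

α ≈ 0.127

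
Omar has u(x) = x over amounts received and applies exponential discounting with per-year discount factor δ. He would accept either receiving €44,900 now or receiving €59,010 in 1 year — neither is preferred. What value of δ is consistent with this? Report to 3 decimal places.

Indifference means u(44900) = δ · u(59010), so δ = u(44900)/u(59010).
With u(x) = x: δ = 44900/59010 = 0.76089.

δ ≈ 0.761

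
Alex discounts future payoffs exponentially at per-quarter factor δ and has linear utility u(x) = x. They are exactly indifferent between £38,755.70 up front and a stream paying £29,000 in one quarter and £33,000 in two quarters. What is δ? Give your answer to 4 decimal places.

Present value of the stream is 29000·δ + 33000·δ². Indifference gives 29000δ + 33000δ² = 38755.70.
That is, 33000δ² + 29000δ − 38755.70 = 0, a quadratic in δ.
The positive root is δ = [−29000 + √(29000² + 4·33000·38755.70)] / (2·33000) = (−29000 + 77180.000)/66000 ≈ 0.7300.

δ ≈ 0.7300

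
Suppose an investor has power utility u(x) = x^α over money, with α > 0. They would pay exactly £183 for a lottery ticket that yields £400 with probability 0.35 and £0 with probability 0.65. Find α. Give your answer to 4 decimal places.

Since u(0) = 0, the lottery's EU is 0.35·400^α.
Setting u(183) equal to that: 183^α = 0.35·400^α ⇒ (183/400)^α = 0.35.
Take logs: α = ln 0.35 / ln(183/400) ≈ 1.342521.

α ≈ 1.3425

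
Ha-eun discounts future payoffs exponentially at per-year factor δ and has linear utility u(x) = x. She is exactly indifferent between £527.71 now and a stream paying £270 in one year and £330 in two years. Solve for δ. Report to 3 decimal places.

The stream is worth 270δ + 330δ² today, so 270δ + 330δ² = 527.71.
Rearranged: 330δ² + 270δ − 527.71 = 0.
By the quadratic formula (taking the positive root), δ = (−270 + √769477.20) / 660 ≈ 0.920.

δ ≈ 0.920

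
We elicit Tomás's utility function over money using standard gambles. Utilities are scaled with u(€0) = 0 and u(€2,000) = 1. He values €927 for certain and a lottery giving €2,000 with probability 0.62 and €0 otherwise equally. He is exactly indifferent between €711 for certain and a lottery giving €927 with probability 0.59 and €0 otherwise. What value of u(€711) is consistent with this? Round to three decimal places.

First, u(€927) = 0.62·u(€2,000) + 0.38·u(€0) = 0.62.
The second indifference gives u(€711) = 0.59·u(€927) + 0.41·u(€0) = 0.59·0.62 + 0.41·0.00 = 0.3658.

0.366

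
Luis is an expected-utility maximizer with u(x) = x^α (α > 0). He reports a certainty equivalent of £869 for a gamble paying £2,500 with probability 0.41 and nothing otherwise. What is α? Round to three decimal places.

Since u(0) = 0, the lottery's EU is 0.41·2500^α.
Indifference: 869^α = 0.41·2500^α, so (869/2500)^α = 0.41.
Taking logs: α·ln(869/2500) = ln(0.41), so α = -0.891598 / -1.056703 ≈ 0.844.

α ≈ 0.844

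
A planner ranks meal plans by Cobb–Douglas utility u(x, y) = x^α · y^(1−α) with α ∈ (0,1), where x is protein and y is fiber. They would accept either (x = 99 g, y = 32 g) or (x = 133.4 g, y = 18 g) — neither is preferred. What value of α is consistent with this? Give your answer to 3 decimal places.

Indifference: 99^α · 32^(1−α) = 133.4^α · 18^(1−α).
(99/133.4)^α = (18/32)^(1−α); take logs: α·ln(99/133.4) = (1−α)·ln(18/32), i.e. α·-0.298232 = (1−α)·-0.575364.
So α/(1−α) = (-0.575364)/(-0.298232) = 1.929250, and α = 1.929250/2.929250 ≈ 0.659.

α ≈ 0.659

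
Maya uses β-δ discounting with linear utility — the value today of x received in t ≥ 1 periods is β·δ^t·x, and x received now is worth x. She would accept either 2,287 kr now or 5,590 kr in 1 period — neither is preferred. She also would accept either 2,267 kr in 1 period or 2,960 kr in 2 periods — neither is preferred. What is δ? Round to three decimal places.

δ ≈ 0.766

The second indifference involves only future payoffs, so β cancels: β·δ^1·2267 = β·δ^2·2960, giving δ = 2267/2960 = 0.76588.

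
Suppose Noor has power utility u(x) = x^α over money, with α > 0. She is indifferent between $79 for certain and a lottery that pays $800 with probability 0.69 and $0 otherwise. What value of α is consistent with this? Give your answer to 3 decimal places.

α ≈ 0.160

EU(lottery) = 0.69·800^α + 0.31·0 = 0.69·800^α.
Indifference: 79^α = 0.69·800^α, so (79/800)^α = 0.69.
Taking logs: α·ln(79/800) = ln(0.69), so α = -0.371064 / -2.315164 ≈ 0.160.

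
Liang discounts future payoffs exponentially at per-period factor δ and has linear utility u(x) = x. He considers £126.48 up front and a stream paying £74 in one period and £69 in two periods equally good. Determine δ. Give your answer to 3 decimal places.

δ ≈ 0.920

The stream is worth 74δ + 69δ² today, so 74δ + 69δ² = 126.48.
Rearranged: 69δ² + 74δ − 126.48 = 0.
By the quadratic formula (taking the positive root), δ = (−74 + √40384.48) / 138 ≈ 0.920.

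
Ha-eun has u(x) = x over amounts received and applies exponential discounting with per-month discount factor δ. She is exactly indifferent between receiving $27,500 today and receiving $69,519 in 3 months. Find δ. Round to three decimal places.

The payoff in 3 months is discounted by δ^3, so u(27500) = δ^3·u(69519) and δ^3 = u(27500)/u(69519).
With u(x) = x: δ^3 = 27500/69519 = 0.39558.
Hence δ = (0.39558)^(1/3) = 0.73408.

δ ≈ 0.734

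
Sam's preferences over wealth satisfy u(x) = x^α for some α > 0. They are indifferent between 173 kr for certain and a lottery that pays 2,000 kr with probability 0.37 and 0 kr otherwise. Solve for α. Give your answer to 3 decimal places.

α ≈ 0.406

EU(lottery) = 0.37·2000^α + 0.63·0 = 0.37·2000^α.
Equating: 173^α = 0.37·2000^α, i.e. 0.0865^α = 0.37.
α = ln(0.37) / ln(173/2000) = -0.994252/-2.447611 ≈ 0.406.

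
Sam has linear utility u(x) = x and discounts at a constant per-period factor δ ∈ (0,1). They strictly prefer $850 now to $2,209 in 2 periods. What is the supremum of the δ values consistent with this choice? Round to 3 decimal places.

Comparing present values: 850 > δ^2·2209.
So δ^2 < 850/2209 = 0.38479; taking the square root of both positive sides preserves the inequality.
δ < 0.38479^(1/2) = 0.620.

δ < 0.620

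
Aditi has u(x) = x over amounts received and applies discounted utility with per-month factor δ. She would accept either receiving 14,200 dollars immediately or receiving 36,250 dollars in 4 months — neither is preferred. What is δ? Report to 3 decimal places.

Equating discounted utilities: u(14200) = δ^4·u(36250) ⇒ δ^4 = u(14200)/u(36250).
With u(x) = x: δ^4 = 14200/36250 = 0.39172.
So δ = 0.39172^(1/4) ≈ 0.791.

δ ≈ 0.791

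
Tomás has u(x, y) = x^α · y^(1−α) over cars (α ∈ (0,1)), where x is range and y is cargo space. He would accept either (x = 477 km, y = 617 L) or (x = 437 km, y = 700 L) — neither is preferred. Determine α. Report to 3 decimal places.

Set the two utilities equal: 477^α·617^(1−α) = 437^α·700^(1−α).
Taking logs: α·ln 477 + (1−α)·ln 617 = α·ln 437 + (1−α)·ln 700, i.e. α·0.087583 = (1−α)·0.126211.
With A = 0.087583 and B = 0.126211: α·A = (1−α)·B, so α = B/(A+B) = 0.126211/0.213794 ≈ 0.590.

α ≈ 0.590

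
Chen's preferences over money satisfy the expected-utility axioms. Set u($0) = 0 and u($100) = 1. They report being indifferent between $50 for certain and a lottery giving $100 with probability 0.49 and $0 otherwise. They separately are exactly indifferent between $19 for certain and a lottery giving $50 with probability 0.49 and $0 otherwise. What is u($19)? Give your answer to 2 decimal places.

The first gamble pins u($50): it must equal 0.49·1 + 0.51·0 = 0.49.
Then u($19) = 0.49·u($50) + 0.51·u($0) = 0.49·0.49 + 0.51·0.00 = 0.2401.

0.24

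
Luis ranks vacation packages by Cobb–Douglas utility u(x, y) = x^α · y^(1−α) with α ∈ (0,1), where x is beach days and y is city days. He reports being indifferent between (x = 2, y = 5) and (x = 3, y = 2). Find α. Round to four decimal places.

α ≈ 0.6932

The Cobb–Douglas utilities coincide, so 2^α·5^(1−α) = 3^α·2^(1−α).
Taking logs: α·ln 2 + (1−α)·ln 5 = α·ln 3 + (1−α)·ln 2, i.e. α·-0.4054651 = (1−α)·-0.9162907.
With A = -0.4054651 and B = -0.9162907: α·A = (1−α)·B, so α = B/(A+B) = -0.9162907/-1.3217558 ≈ 0.6932.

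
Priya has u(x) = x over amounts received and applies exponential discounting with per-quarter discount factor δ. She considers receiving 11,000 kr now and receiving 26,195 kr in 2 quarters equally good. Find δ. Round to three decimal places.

Equating discounted utilities: u(11000) = δ^2·u(26195) ⇒ δ^2 = u(11000)/u(26195).
With u(x) = x: δ^2 = 11000/26195 = 0.41993.
Hence δ = (0.41993)^(1/2) = 0.64802.

δ ≈ 0.648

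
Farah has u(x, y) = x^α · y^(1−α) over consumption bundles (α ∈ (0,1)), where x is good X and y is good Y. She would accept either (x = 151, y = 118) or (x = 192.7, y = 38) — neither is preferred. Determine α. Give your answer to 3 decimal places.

Set the two utilities equal: 151^α·118^(1−α) = 192.7^α·38^(1−α).
(151/192.7)^α = (38/118)^(1−α); take logs: α·ln(151/192.7) = (1−α)·ln(38/118), i.e. α·-0.243855 = (1−α)·-1.133098.
With A = -0.243855 and B = -1.133098: α·A = (1−α)·B, so α = B/(A+B) = -1.133098/-1.376953 ≈ 0.823.

α ≈ 0.823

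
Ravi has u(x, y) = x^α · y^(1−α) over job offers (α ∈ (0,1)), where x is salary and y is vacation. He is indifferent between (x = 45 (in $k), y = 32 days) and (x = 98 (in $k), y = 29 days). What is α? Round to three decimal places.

α ≈ 0.112

Set the two utilities equal: 45^α·32^(1−α) = 98^α·29^(1−α).
Taking logs: α·ln 45 + (1−α)·ln 32 = α·ln 98 + (1−α)·ln 29, i.e. α·-0.778305 = (1−α)·-0.098440.
So α/(1−α) = (-0.098440)/(-0.778305) = 0.126480, and α = 0.126480/1.126480 ≈ 0.112.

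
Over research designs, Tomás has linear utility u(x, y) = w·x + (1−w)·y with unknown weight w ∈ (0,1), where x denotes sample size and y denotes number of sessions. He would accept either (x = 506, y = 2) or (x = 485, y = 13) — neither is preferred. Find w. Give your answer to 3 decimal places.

Equating utilities: w·506 + (1−w)·2 = w·485 + (1−w)·13.
w·(506−485) = (1−w)·(13−2), i.e. w·21 = (1−w)·11.
Hence w = 11/(21+11) = 11/32 = 0.344.

w = 0.344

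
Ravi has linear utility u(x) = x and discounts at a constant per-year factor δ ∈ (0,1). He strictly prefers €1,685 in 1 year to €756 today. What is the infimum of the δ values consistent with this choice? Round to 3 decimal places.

δ > 0.449

Comparing present values: 756 < δ·1685.
So δ > 756/1685 = 0.44866.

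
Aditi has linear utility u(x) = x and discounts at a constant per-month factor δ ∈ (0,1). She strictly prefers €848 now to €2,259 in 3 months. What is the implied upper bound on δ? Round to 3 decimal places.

The preference means 848 > δ^3·2259.
So δ^3 < 848/2259 = 0.37539; taking the cube root of both positive sides preserves the inequality.
δ < (848/2259)^(1/3) ≈ 0.721.

δ < 0.721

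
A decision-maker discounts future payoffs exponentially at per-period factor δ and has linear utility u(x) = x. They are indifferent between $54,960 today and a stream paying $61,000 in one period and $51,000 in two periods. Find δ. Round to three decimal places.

The stream is worth 61000δ + 51000δ² today, so 61000δ + 51000δ² = 54960.
Rearranged: 51000δ² + 61000δ − 54960 = 0.
δ = (−61000 + √(61000² + 4·51000·54960)) / (2·51000) = (−61000 + √14932840000.00) / 102000 ≈ 0.600.

δ ≈ 0.600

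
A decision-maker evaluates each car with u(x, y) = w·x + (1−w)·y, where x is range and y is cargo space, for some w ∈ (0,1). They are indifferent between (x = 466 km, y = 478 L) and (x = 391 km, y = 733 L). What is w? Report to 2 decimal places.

w = 0.77

Equating utilities: w·466 + (1−w)·478 = w·391 + (1−w)·733.
Rearranging, 75·w − 255·(1−w) = 0.
Hence w = 255/(75+255) = 255/330 = 0.77.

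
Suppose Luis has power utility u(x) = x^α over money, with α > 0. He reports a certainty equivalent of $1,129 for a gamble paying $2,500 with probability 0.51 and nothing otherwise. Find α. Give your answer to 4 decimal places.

EU(lottery) = 0.51·2500^α + 0.49·0 = 0.51·2500^α.
Setting u(1129) equal to that: 1129^α = 0.51·2500^α ⇒ (1129/2500)^α = 0.51.
Take logs: α = ln 0.51 / ln(1129/2500) ≈ 0.847019.

α ≈ 0.8470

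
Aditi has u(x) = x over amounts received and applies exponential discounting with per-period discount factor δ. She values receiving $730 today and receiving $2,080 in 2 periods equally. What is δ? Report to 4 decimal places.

δ ≈ 0.5924

Indifference means u(730) = δ^2 · u(2080), so δ^2 = u(730)/u(2080).
With u(x) = x: δ^2 = 730/2080 = 0.35096.
So δ = 0.35096^(1/2) ≈ 0.5924.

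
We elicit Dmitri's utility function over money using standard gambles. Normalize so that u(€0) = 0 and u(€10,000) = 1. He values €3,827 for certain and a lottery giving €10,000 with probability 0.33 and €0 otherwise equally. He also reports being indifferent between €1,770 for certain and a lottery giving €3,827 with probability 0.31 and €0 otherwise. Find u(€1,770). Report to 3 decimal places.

The first gamble pins u(€3,827): it must equal 0.33·1 + 0.67·0 = 0.33.
Chaining: u(€1,770) = 0.31·0.33 + 0.69·0.00 = 0.1023.

0.102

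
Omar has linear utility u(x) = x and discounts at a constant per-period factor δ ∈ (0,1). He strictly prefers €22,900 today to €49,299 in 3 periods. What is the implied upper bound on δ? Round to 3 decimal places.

δ < 0.774

The preference means 22900 > δ^3·49299.
Hence δ^3 < 22900/49299 = 0.46451, and x ↦ x^(1/3) is increasing on (0,∞).
δ < (22900/49299)^(1/3) ≈ 0.774.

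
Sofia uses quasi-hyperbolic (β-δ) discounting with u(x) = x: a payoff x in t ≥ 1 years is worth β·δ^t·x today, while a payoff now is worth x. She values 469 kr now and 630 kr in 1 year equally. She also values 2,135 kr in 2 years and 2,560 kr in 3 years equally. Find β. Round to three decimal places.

The second indifference involves only future payoffs, so β cancels: β·δ^2·2135 = β·δ^3·2560, giving δ = 2135/2560 = 0.83398.
Now use the now-vs-future pair: 469 = β·δ·630 gives β = 469/(0.83398·630) ≈ 0.893.

β ≈ 0.893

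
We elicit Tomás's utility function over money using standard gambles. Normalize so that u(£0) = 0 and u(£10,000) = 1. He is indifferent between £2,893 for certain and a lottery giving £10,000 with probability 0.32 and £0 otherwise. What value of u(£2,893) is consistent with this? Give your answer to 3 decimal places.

0.320

u(£2,893) equals the lottery's expected utility: 0.32·1 + 0.68·0 = 0.32.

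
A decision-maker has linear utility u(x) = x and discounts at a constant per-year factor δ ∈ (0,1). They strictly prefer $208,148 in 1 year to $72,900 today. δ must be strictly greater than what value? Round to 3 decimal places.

Comparing present values: 72900 < δ·208148.
Dividing through by 208148 gives δ > 0.35023.

δ > 0.350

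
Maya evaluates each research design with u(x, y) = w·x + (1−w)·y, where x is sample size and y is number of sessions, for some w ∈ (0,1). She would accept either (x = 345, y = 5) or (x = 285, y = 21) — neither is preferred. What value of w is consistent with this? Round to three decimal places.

u(345,5) = u(285,21) means w·345 + (1−w)·5 = w·285 + (1−w)·21.
Collecting terms: w·60 = (1−w)·16.
So w/(1−w) = 16/60 = 0.2667, giving w = 16/(60+16) = 0.211.

w = 0.211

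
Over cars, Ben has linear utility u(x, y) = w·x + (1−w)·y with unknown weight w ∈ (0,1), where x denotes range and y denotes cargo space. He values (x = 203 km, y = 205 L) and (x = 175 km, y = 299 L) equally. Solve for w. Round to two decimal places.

w = 0.77

Equating utilities: w·203 + (1−w)·205 = w·175 + (1−w)·299.
Rearranging, 28·w − 94·(1−w) = 0.
Hence w = 94/(28+94) = 94/122 = 0.77.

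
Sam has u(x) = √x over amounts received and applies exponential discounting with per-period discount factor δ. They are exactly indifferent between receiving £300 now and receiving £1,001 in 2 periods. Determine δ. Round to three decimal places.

δ ≈ 0.740

Indifference means u(300) = δ^2 · u(1001), so δ^2 = u(300)/u(1001).
With u(x) = √x: δ^2 = √300/√1001 = √(300/1001) = 0.54745.
Taking the square root: δ = 0.54745^(1/2) ≈ 0.740.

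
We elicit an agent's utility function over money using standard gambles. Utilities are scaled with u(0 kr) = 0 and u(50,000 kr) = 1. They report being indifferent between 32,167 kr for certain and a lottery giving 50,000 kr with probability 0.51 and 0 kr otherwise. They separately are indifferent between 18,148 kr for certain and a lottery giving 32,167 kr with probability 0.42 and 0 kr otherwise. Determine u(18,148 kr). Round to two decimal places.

0.21

From the first indifference, u(32,167 kr) = 0.51·u(50,000 kr) + 0.49·u(0 kr) = 0.51·1 + 0.49·0 = 0.51.
Then u(18,148 kr) = 0.42·u(32,167 kr) + 0.58·u(0 kr) = 0.42·0.51 + 0.58·0.00 = 0.2142.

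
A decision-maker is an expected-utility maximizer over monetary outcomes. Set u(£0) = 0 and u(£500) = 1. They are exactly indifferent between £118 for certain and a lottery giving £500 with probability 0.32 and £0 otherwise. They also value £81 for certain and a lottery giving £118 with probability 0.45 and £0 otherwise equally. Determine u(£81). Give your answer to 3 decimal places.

First, u(£118) = 0.32·u(£500) + 0.68·u(£0) = 0.32.
Then u(£81) = 0.45·u(£118) + 0.55·u(£0) = 0.45·0.32 + 0.55·0.00 = 0.1440.

0.144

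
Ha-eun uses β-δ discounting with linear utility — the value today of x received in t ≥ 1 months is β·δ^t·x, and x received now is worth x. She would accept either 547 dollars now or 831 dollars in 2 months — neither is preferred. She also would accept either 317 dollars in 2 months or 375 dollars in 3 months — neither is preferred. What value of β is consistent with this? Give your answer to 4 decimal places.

β ≈ 0.9211

Both payoffs in the second observation are in the future, so β drops out: δ^2·317 = δ^3·375 ⇒ δ = 317/375 = 0.84533.
Now use the now-vs-future pair: 547 = β·δ^2·831 gives β = 547/(0.71459·831) ≈ 0.9211.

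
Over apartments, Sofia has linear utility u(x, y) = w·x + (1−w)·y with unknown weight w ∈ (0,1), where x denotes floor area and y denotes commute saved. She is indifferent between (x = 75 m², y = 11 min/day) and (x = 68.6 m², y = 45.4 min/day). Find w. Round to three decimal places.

u(75,11) = u(68.6,45.4) means w·75 + (1−w)·11 = w·68.6 + (1−w)·45.4.
Rearranging, 6.4·w − 34.4·(1−w) = 0.
The marginal rate of substitution is 34.4/6.4, so w = 34.4/(6.4+34.4) = 0.843.

w = 0.843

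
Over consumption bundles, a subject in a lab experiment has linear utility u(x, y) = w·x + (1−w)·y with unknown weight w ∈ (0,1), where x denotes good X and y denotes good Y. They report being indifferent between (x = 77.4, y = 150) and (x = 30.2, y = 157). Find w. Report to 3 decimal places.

w = 0.129

Equating utilities: w·77.4 + (1−w)·150 = w·30.2 + (1−w)·157.
Collecting terms: w·47.2 = (1−w)·7.
So w/(1−w) = 7/47.2 = 0.1483, giving w = 7/(47.2+7) = 0.129.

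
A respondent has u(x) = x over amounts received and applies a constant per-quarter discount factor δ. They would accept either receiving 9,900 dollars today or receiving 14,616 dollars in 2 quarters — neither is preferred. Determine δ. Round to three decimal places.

δ ≈ 0.823

Indifference means u(9900) = δ^2 · u(14616), so δ^2 = u(9900)/u(14616).
With u(x) = x: δ^2 = 9900/14616 = 0.67734.
Taking the square root: δ = 0.67734^(1/2) ≈ 0.823.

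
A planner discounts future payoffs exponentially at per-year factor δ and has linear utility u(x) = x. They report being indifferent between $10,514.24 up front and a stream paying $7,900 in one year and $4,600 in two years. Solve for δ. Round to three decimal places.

δ ≈ 0.880

Present value of the stream is 7900·δ + 4600·δ². Indifference gives 7900δ + 4600δ² = 10514.24.
Rearranged: 4600δ² + 7900δ − 10514.24 = 0.
By the quadratic formula (taking the positive root), δ = (−7900 + √255872016.00) / 9200 ≈ 0.880.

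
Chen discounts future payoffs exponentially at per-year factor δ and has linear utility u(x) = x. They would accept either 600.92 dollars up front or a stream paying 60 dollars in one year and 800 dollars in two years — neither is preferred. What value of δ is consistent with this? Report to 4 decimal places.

δ ≈ 0.8300

The stream is worth 60δ + 800δ² today, so 60δ + 800δ² = 600.92.
That is, 800δ² + 60δ − 600.92 = 0, a quadratic in δ.
By the quadratic formula (taking the positive root), δ = (−60 + √1926544.00) / 1600 ≈ 0.8300.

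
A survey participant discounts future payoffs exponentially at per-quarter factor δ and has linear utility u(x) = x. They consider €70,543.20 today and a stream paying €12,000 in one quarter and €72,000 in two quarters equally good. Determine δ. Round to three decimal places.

Present value of the stream is 12000·δ + 72000·δ². Indifference gives 12000δ + 72000δ² = 70543.20.
That is, 72000δ² + 12000δ − 70543.20 = 0, a quadratic in δ.
δ = (−12000 + √(12000² + 4·72000·70543.20)) / (2·72000) = (−12000 + √20460441600.00) / 144000 ≈ 0.910.

δ ≈ 0.910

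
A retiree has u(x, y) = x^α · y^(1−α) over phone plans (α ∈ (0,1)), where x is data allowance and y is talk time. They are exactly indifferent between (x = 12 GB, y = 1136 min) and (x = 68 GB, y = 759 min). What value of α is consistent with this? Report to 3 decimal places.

α ≈ 0.189

The Cobb–Douglas utilities coincide, so 12^α·1136^(1−α) = 68^α·759^(1−α).
(12/68)^α = (759/1136)^(1−α); take logs: α·ln(12/68) = (1−α)·ln(759/1136), i.e. α·-1.734601 = (1−α)·-0.403267.
So α/(1−α) = (-0.403267)/(-1.734601) = 0.232484, and α = 0.232484/1.232484 ≈ 0.189.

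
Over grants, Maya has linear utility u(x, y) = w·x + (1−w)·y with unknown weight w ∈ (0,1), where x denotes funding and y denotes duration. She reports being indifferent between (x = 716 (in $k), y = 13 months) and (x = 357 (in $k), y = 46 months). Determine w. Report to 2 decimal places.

Indifference: w·716 + (1−w)·13 = w·357 + (1−w)·46.
Collecting terms: w·359 = (1−w)·33.
The marginal rate of substitution is 33/359, so w = 33/(359+33) = 0.08.

w = 0.08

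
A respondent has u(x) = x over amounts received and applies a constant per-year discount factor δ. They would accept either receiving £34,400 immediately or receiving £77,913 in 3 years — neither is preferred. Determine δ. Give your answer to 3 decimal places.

δ ≈ 0.761

The payoff in 3 years is discounted by δ^3, so u(34400) = δ^3·u(77913) and δ^3 = u(34400)/u(77913).
With u(x) = x: δ^3 = 34400/77913 = 0.44152.
Taking the cube root: δ = 0.44152^(1/3) ≈ 0.761.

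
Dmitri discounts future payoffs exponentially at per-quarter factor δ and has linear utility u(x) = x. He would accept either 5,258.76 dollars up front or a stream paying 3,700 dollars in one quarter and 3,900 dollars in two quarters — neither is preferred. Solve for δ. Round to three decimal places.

Equating present values: 5258.76 = 3700δ + 3900δ².
That is, 3900δ² + 3700δ − 5258.76 = 0, a quadratic in δ.
The positive root is δ = [−3700 + √(3700² + 4·3900·5258.76)] / (2·3900) = (−3700 + 9784.000)/7800 ≈ 0.780.

δ ≈ 0.780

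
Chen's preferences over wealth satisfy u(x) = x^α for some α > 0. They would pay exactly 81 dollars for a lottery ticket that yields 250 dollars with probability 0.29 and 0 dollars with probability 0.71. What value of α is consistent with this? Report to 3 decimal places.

The lottery's expected utility is 0.29·u(250) + 0.71·u(0) = 0.29·250^α (since u(0) = 0 for α > 0).
Setting u(81) equal to that: 81^α = 0.29·250^α ⇒ (81/250)^α = 0.29.
Take logs: α = ln 0.29 / ln(81/250) ≈ 1.09837.

α ≈ 1.098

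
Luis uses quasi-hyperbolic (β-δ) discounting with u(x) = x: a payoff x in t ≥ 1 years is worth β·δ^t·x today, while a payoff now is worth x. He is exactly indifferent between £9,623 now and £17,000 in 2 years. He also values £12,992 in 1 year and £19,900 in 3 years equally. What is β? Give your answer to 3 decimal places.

Both payoffs in the second observation are in the future, so β drops out: δ^1·12992 = δ^3·19900 ⇒ δ^2 = 12992/19900 = 0.65286, so δ = 0.80800.
The first indifference: 9623 = β·δ^2·17000, so β = 9623/(δ^2·17000) = 9623/(0.65286·17000) ≈ 0.867.

β ≈ 0.867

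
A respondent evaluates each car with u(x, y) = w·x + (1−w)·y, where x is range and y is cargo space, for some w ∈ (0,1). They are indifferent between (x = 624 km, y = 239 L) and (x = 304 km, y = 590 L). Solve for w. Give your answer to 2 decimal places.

w = 0.52

Indifference: w·624 + (1−w)·239 = w·304 + (1−w)·590.
Rearranging, 320·w − 351·(1−w) = 0.
The marginal rate of substitution is 351/320, so w = 351/(320+351) = 0.52.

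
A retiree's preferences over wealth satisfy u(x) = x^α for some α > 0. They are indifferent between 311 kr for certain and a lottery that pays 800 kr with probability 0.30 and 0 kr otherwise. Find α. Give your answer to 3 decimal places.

EU(lottery) = 0.30·800^α + 0.70·0 = 0.30·800^α.
Indifference: 311^α = 0.30·800^α, so (311/800)^α = 0.30.
Take logs: α = ln 0.30 / ln(311/800) ≈ 1.27429.

α ≈ 1.274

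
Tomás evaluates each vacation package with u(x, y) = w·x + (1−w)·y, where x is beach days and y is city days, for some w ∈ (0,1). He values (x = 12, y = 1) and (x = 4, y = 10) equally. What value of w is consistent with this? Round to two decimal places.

w = 0.53

Indifference: w·12 + (1−w)·1 = w·4 + (1−w)·10.
w·(12−4) = (1−w)·(10−1), i.e. w·8 = (1−w)·9.
Hence w = 9/(8+9) = 9/17 = 0.53.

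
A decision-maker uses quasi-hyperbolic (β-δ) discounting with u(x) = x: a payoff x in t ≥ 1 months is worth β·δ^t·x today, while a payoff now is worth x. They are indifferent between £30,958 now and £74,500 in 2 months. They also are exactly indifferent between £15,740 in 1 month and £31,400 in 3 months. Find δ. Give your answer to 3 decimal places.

δ ≈ 0.708

Both payoffs in the second observation are in the future, so β drops out: δ^1·15740 = δ^3·31400 ⇒ δ^2 = 15740/31400 = 0.50127, so δ = 0.70801.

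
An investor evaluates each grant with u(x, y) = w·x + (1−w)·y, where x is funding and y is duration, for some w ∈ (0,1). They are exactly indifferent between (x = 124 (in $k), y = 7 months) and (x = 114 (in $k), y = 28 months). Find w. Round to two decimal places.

w = 0.68

Equating utilities: w·124 + (1−w)·7 = w·114 + (1−w)·28.
Rearranging, 10·w − 21·(1−w) = 0.
The marginal rate of substitution is 21/10, so w = 21/(10+21) = 0.68.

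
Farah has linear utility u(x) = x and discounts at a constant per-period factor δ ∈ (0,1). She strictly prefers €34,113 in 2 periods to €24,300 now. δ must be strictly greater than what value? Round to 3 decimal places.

δ > 0.844

Comparing present values: 24300 < δ^2·34113.
So δ^2 > 24300/34113 = 0.71234; taking the square root of both positive sides preserves the inequality.
δ > (24300/34113)^(1/2) ≈ 0.844.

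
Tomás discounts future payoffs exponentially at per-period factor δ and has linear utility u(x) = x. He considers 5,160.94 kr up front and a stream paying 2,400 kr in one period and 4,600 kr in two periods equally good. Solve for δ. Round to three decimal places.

δ ≈ 0.830

The stream is worth 2400δ + 4600δ² today, so 2400δ + 4600δ² = 5160.94.
Rearranged: 4600δ² + 2400δ − 5160.94 = 0.
By the quadratic formula (taking the positive root), δ = (−2400 + √100721296.00) / 9200 ≈ 0.830.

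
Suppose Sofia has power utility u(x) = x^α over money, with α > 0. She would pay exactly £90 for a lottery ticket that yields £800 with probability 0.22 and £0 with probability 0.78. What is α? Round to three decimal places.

EU(lottery) = 0.22·800^α + 0.78·0 = 0.22·800^α.
Indifference: 90^α = 0.22·800^α, so (90/800)^α = 0.22.
Taking logs: α·ln(90/800) = ln(0.22), so α = -1.514128 / -2.184802 ≈ 0.693.

α ≈ 0.693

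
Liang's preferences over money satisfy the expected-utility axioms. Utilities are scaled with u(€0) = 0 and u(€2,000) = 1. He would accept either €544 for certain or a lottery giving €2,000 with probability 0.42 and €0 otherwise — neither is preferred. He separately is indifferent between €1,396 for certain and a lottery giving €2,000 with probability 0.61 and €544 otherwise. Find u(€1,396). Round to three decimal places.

0.774

First, u(€544) = 0.42·u(€2,000) + 0.58·u(€0) = 0.42.
Chaining: u(€1,396) = 0.61·1.00 + 0.39·0.42 = 0.7738.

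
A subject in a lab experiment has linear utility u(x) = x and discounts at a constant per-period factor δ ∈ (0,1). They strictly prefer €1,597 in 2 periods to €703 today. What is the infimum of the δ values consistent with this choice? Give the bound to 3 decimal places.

δ > 0.663

The preference means 703 < δ^2·1597.
So δ^2 > 703/1597 = 0.44020; taking the square root of both positive sides preserves the inequality.
δ > 0.44020^(1/2) = 0.663.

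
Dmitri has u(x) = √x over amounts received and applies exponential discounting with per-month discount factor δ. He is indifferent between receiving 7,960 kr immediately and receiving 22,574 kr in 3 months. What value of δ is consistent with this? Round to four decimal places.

δ ≈ 0.8405

Equating discounted utilities: u(7960) = δ^3·u(22574) ⇒ δ^3 = u(7960)/u(22574).
With u(x) = √x: δ^3 = √7960/√22574 = √(7960/22574) = 0.59382.
Hence δ = (0.59382)^(1/3) = 0.840525.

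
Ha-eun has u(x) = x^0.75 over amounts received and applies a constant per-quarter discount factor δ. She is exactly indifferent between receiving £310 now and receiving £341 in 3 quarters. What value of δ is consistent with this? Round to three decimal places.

δ ≈ 0.976

Equating discounted utilities: u(310) = δ^3·u(341) ⇒ δ^3 = u(310)/u(341).
Since u(x) = x^0.75, δ^3 = (310/341)^0.75 = 0.90909^0.75 = 0.93101.
Hence δ = (0.93101)^(1/3) = 0.97645.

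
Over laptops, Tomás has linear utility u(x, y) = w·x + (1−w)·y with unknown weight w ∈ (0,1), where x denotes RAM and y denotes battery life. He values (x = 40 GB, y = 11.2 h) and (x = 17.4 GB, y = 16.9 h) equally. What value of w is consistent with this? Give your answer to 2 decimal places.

w = 0.20

Indifference: w·40 + (1−w)·11.2 = w·17.4 + (1−w)·16.9.
Collecting terms: w·22.6 = (1−w)·5.7.
The marginal rate of substitution is 5.7/22.6, so w = 5.7/(22.6+5.7) = 0.20.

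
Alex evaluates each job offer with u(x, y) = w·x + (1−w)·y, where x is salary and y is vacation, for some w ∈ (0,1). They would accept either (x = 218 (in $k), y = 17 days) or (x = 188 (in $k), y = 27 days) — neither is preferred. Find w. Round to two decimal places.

w = 0.25

Indifference: w·218 + (1−w)·17 = w·188 + (1−w)·27.
Rearranging, 30·w − 10·(1−w) = 0.
So w/(1−w) = 10/30 = 0.3333, giving w = 10/(30+10) = 0.25.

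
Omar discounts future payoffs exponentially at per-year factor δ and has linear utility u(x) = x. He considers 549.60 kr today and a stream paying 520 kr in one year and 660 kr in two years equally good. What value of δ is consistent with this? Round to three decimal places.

δ ≈ 0.600

The stream is worth 520δ + 660δ² today, so 520δ + 660δ² = 549.60.
So 660δ² + 520δ − 549.60 = 0.
By the quadratic formula (taking the positive root), δ = (−520 + √1721344.00) / 1320 ≈ 0.600.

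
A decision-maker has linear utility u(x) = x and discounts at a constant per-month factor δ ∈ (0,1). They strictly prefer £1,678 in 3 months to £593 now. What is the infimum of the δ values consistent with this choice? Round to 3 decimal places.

Comparing present values: 593 < δ^3·1678.
Dividing by 1678: δ^3 > 0.35340. Both sides are positive, so the cube root keeps the direction.
δ > 0.35340^(1/3) = 0.707.

δ > 0.707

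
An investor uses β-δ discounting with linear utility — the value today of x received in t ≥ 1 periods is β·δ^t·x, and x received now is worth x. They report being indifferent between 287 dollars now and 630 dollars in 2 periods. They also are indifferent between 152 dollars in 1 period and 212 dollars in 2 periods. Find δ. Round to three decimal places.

δ ≈ 0.717

From the later pair, β·δ^1·152 = β·δ^2·212; dividing through, δ = 152/212 = 0.71698.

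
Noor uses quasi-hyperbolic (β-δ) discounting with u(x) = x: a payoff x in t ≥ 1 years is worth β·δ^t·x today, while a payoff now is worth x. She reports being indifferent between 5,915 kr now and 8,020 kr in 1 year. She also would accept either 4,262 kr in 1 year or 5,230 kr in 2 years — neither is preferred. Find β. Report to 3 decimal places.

The second indifference involves only future payoffs, so β cancels: β·δ^1·4262 = β·δ^2·5230, giving δ = 4262/5230 = 0.81491.
Substituting δ into 5915 = β·δ·8020: β = 5915/(6535.610) ≈ 0.905.

β ≈ 0.905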